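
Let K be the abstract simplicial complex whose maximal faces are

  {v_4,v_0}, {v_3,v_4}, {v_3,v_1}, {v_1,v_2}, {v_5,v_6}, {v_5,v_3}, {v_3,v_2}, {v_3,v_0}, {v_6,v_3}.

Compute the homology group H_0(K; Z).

H_0 ≅ Z.

Take the total order v_0 < v_1 < v_2 < v_3 < v_4 < v_5 < v_6 on the vertex set. Then K (dimension 1) consists of the simplices:

  0-simplices (7): [v_0], [v_1], [v_2], [v_3], [v_4], [v_5], [v_6]
  1-simplices (9): [v_0,v_3], [v_0,v_4], [v_1,v_2], [v_1,v_3], [v_2,v_3], [v_3,v_4], [v_3,v_5], [v_3,v_6], [v_5,v_6]

so the chain groups are C_0 ≅ Z^7, C_1 ≅ Z^9.

Boundary ∂_1: C_1 → C_0 maps an edge to its endpoints' difference, ∂[p,q] = q − p. For instance
  ∂[v_0,v_3] = [v_3] − [v_0].
The 7×9 boundary matrix has rank 6 and Smith normal form diag(1,1,1,1,1,1).

Computing H_k = (kernel of ∂_k) / (image of ∂_{k+1}):

  H_0: rank C_0 − rank ∂_1 = 7 − 6 = 1, and the invariant factors of ∂_1 are all 1, so H_0 ≅ Z.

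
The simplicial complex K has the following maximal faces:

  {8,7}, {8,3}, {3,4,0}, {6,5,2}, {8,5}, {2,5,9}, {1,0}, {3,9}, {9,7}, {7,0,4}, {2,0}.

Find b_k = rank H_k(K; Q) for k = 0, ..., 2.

b_0 = 1, b_1 = 4, b_2 = 0.

Fix the vertex order 0 < 1 < 2 < 3 < 4 < 5 < 6 < 7 < 8 < 9 and write every simplex with vertices in increasing order. Then dim K = 2 and the simplices of K are:

  0-simplices (10): [0], [1], [2], [3], [4], [5], [6], [7], [8], [9]
  1-simplices (17): [0,1], [0,2], [0,3], [0,4], [0,7], [2,5], [2,6], [2,9], [3,4], [3,8], [3,9], [4,7], [5,6], [5,8], [5,9], [7,8], [7,9]
  2-simplices (4): [0,3,4], [0,4,7], [2,5,6], [2,5,9]

so the chain groups are C_0 ≅ Z^10, C_1 ≅ Z^17, C_2 ≅ Z^4.

Boundary ∂_1: C_1 → C_0 is given by ∂[p,q] = [q] − [p]. For instance
  ∂[5,8] = [8] − [5].
The resulting 10×17 matrix has rank 9, and its Smith normal form has invariant factors (1,1,1,1,1,1,1,1,1).

Boundary ∂_2: C_2 → C_1 sends each 2-simplex [p,q,r] to [q,r] − [p,r] + [p,q]. For instance
  ∂[2,5,6] = [5,6] − [2,6] + [2,5],
  ∂[2,5,9] = [5,9] − [2,9] + [2,5].
The resulting 17×4 matrix has rank 4, and its Smith normal form has invariant factors (1,1,1,1).

Reading off H_k = ker ∂_k / im ∂_{k+1}:

  H_0: rank C_0 − rank ∂_1 = 10 − 9 = 1, and the invariant factors of ∂_1 are all 1, so H_0 ≅ Z.
  H_1: rank ker ∂_1 − rank ∂_2 = (17 − 9) − 4 = 4, and the invariant factors of ∂_2 are all 1, so H_1 ≅ Z^4.
  H_2: rank ker ∂_2 − rank ∂_3 = (4 − 4) − 0 = 0, and there is no ∂_3, so H_2 ≅ 0.

Hence the Betti numbers are b_0 = 1, b_1 = 4, b_2 = 0.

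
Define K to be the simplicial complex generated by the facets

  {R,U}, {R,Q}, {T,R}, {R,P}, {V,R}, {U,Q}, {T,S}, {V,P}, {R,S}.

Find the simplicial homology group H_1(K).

H_1 = Z^3.

K has 7 vertices, 9 edges.
rank ∂_1 = 6, rank ∂_2 = 0 ⇒ b_1 = 9 − 6 − 0 = 3. So H_1 = Z^3.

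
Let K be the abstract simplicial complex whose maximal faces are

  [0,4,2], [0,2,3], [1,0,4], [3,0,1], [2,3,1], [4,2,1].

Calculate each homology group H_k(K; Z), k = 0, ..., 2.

H_0 ≅ Z,  H_1 = 0,  H_2 ≅ Z.

K has 5 vertices, 9 edges, 6 triangles.
rank ∂_0 = 0, rank ∂_1 = 4 ⇒ b_0 = 5 − 0 − 4 = 1; all invariant factors of ∂_1 are 1 so no torsion. So H_0 = Z.
rank ∂_1 = 4, rank ∂_2 = 5 ⇒ b_1 = 9 − 4 − 5 = 0; all invariant factors of ∂_2 are 1 so no torsion. So H_1 = 0.
rank ∂_2 = 5, rank ∂_3 = 0 ⇒ b_2 = 6 − 5 − 0 = 1. So H_2 = Z.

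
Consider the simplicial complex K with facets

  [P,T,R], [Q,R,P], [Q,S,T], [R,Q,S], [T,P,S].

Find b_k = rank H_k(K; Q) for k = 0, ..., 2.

Fix the vertex order P < Q < R < S < T and write every simplex with vertices in increasing order. Then dim K = 2 and the simplices of K are:

  0-simplices (5): P, Q, R, S, T
  1-simplices (10): PQ, PR, PS, PT, QR, QS, QT, RS, RT, ST
  2-simplices (5): PQR, PRT, PST, QRS, QST

Hence C_0 ≅ Z^5, C_1 ≅ Z^10, C_2 ≅ Z^5.

The boundary map ∂_1: C_1 → C_0 sends each edge [p,q] (with p < q) to q − p.
The resulting 5×10 matrix has rank 4, and its Smith normal form has invariant factors (1,1,1,1).

∂_2: C_2 → C_1 acts by ∂[p,q,r] = [q,r] − [p,r] + [p,q]. For instance
  ∂QST = ST − QT + QS,
  ∂PRT = RT − PT + PR.
As a 10×5 matrix over Z this has rank 5, with invariant factors (1,1,1,1,1).

Computing H_k = (kernel of ∂_k) / (image of ∂_{k+1}):

  H_0: rank C_0 − rank ∂_1 = 5 − 4 = 1, and the invariant factors of ∂_1 are all 1, so H_0 ≅ Z.
  H_1: rank ker ∂_1 − rank ∂_2 = (10 − 4) − 5 = 1, and the invariant factors of ∂_2 are all 1, so H_1 ≅ Z.
  H_2: rank ker ∂_2 − rank ∂_3 = (5 − 5) − 0 = 0, and there is no ∂_3, so H_2 ≅ 0.

(K is a triangulation of the Möbius band.)

Hence the Betti numbers are b_0 = 1, b_1 = 1, b_2 = 0.

b_0 = 1, b_1 = 1, b_2 = 0.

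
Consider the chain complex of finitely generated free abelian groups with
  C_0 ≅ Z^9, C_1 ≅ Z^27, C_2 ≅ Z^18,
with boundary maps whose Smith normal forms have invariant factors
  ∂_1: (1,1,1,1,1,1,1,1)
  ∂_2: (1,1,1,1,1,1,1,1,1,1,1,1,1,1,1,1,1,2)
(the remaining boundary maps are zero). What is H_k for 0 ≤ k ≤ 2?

H_0 ≅ Z,  H_1 ≅ Z ⊕ Z/2,  H_2 = 0.

H_0: b_0 = 9 − 0 − 8 = 1; torsion from ∂_1 factors > 1: none. So H_0 ≅ Z.
H_1: b_1 = 27 − 8 − 18 = 1; torsion from ∂_2 factors > 1: [2]. So H_1 ≅ Z ⊕ Z/2.
H_2: b_2 = 18 − 18 − 0 = 0; torsion from ∂_3 factors > 1: none. So H_2 ≅ 0.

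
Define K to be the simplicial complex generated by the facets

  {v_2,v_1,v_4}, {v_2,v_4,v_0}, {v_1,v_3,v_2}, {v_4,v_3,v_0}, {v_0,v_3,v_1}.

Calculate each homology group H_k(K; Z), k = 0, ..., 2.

Take the total order v_0 < v_1 < v_2 < v_3 < v_4 on the vertex set. Then K (dimension 2) consists of the simplices:

  0-simplices (5): [v_0], [v_1], [v_2], [v_3], [v_4]
  1-simplices (10): [v_0,v_1], [v_0,v_2], [v_0,v_3], [v_0,v_4], [v_1,v_2], [v_1,v_3], [v_1,v_4], [v_2,v_3], [v_2,v_4], [v_3,v_4]
  2-simplices (5): [v_0,v_1,v_3], [v_0,v_2,v_4], [v_0,v_3,v_4], [v_1,v_2,v_3], [v_1,v_2,v_4]

so the chain groups are C_0 ≅ Z^5, C_1 ≅ Z^10, C_2 ≅ Z^5.

The boundary map ∂_1: C_1 → C_0 sends each edge [p,q] (with p < q) to q − p.
The 5×10 boundary matrix has rank 4 and Smith normal form diag(1,1,1,1).

∂_2: C_2 → C_1 acts by ∂[p,q,r] = [q,r] − [p,r] + [p,q]. For instance
  ∂[v_0,v_2,v_4] = [v_2,v_4] − [v_0,v_4] + [v_0,v_2],
  ∂[v_1,v_2,v_3] = [v_2,v_3] − [v_1,v_3] + [v_1,v_2].
This gives a 10×5 integer matrix of rank 5; reducing to Smith normal form yields diagonal entries (1,1,1,1,1).

Reading off H_k = ker ∂_k / im ∂_{k+1}:

  H_0: rank C_0 − rank ∂_1 = 5 − 4 = 1, and the invariant factors of ∂_1 are all 1, so H_0 ≅ Z.
  H_1: rank ker ∂_1 − rank ∂_2 = (10 − 4) − 5 = 1, and the invariant factors of ∂_2 are all 1, so H_1 ≅ Z.
  H_2: rank ker ∂_2 − rank ∂_3 = (5 − 5) − 0 = 0, and there is no ∂_3, so H_2 ≅ 0.

As a check, the Euler characteristic is 5 − 10 + 5 = 0, which agrees with 1 − 1 + 0 = 0.

H_0 = Z,  H_1 = Z,  H_2 = 0.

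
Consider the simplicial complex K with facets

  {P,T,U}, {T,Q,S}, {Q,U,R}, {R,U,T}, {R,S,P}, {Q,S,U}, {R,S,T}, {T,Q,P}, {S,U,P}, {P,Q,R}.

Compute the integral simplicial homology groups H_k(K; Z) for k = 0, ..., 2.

H_0 = Z,  H_1 = Z/2,  H_2 = 0.

We work with the vertex ordering P < Q < R < S < T < U. The simplices of K, each written with vertices in increasing order, are:

  0-simplices (6): P, Q, R, S, T, U
  1-simplices (15): PQ, PR, PS, PT, PU, QR, QS, QT, QU, RS, RT, RU, ST, SU, TU
  2-simplices (10): PQR, PQT, PRS, PSU, PTU, QRU, QST, QSU, RST, RTU

so the chain groups are C_0 ≅ Z^6, C_1 ≅ Z^15, C_2 ≅ Z^10.

The boundary map ∂_1: C_1 → C_0 is given by ∂[p,q] = [q] − [p]. For instance
  ∂PQ = Q − P.
The 6×15 boundary matrix has rank 5 and Smith normal form diag(1,1,1,1,1).

∂_2: C_2 → C_1 maps a triangle to the signed sum of its edges. For instance
  ∂PSU = SU − PU + PS,
  ∂PRS = RS − PS + PR.
This gives a 15×10 integer matrix of rank 10; reducing to Smith normal form yields diagonal entries (1,1,1,1,1,1,1,1,1,2).

Computing H_k = (kernel of ∂_k) / (image of ∂_{k+1}):

  H_0: rank C_0 − rank ∂_1 = 6 − 5 = 1, and the invariant factors of ∂_1 are all 1, so H_0 = Z.
  H_1: rank ker ∂_1 − rank ∂_2 = (15 − 5) − 10 = 0, and ∂_2 has invariant factor 2 > 1, so H_1 = Z/2.
  H_2: rank ker ∂_2 − rank ∂_3 = (10 − 10) − 0 = 0, and there is no ∂_3, so H_2 = 0.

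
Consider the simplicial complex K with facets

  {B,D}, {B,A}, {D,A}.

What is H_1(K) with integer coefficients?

H_1 ≅ Z.

Take the total order A < B < D on the vertex set. Then K (dimension 1) consists of the simplices:

  0-simplices (3): A, B, D
  1-simplices (3): AB, AD, BD

Hence C_0 ≅ Z^3, C_1 ≅ Z^3.

Boundary ∂_1: C_1 → C_0 is given by ∂[p,q] = [q] − [p]. For instance
  ∂AD = D − A.
The 3×3 boundary matrix has rank 2 and Smith normal form diag(1,1).

Now H_k = ker ∂_k / im ∂_{k+1}, so:

  H_1: rank ker ∂_1 − rank ∂_2 = (3 − 2) − 0 = 1, and there is no ∂_2, so H_1 = Z.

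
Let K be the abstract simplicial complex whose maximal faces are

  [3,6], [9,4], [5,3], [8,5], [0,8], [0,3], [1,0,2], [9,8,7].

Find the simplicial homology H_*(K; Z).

Take the total order 0 < 1 < 2 < 3 < 4 < 5 < 6 < 7 < 8 < 9 on the vertex set. Then K (dimension 2) consists of the simplices:

  0-simplices (10): [0], [1], [2], [3], [4], [5], [6], [7], [8], [9]
  1-simplices (12): [0,1], [0,2], [0,3], [0,8], [1,2], [3,5], [3,6], [4,9], [5,8], [7,8], [7,9], [8,9]
  2-simplices (2): [0,1,2], [7,8,9]

giving chain groups C_0 ≅ Z^10, C_1 ≅ Z^12, C_2 ≅ Z^2.

∂_1: C_1 → C_0 sends each edge [p,q] (with p < q) to q − p. For instance
  ∂[4,9] = [9] − [4].
The resulting 10×12 matrix has rank 9, and its Smith normal form has invariant factors (1,1,1,1,1,1,1,1,1).

∂_2: C_2 → C_1 maps a triangle to the signed sum of its edges. For instance
  ∂[7,8,9] = [8,9] − [7,9] + [7,8],
  ∂[0,1,2] = [1,2] − [0,2] + [0,1].
The 12×2 boundary matrix has rank 2 and Smith normal form diag(1,1).

Reading off H_k = ker ∂_k / im ∂_{k+1}:

  H_0: rank C_0 − rank ∂_1 = 10 − 9 = 1, and the invariant factors of ∂_1 are all 1, so H_0 = Z.
  H_1: rank ker ∂_1 − rank ∂_2 = (12 − 9) − 2 = 1, and the invariant factors of ∂_2 are all 1, so H_1 = Z.
  H_2: rank ker ∂_2 − rank ∂_3 = (2 − 2) − 0 = 0, and there is no ∂_3, so H_2 = 0.

H_0 ≅ Z,  H_1 ≅ Z,  H_2 = 0.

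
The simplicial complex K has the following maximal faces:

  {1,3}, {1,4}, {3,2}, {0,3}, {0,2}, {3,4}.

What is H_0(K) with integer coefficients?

H_0 ≅ Z.

Fix the vertex order 0 < 1 < 2 < 3 < 4 and write every simplex with vertices in increasing order. Then dim K = 1 and the simplices of K are:

  0-simplices (5): [0], [1], [2], [3], [4]
  1-simplices (6): [0,2], [0,3], [1,3], [1,4], [2,3], [3,4]

so the chain groups are C_0 ≅ Z^5, C_1 ≅ Z^6.

∂_1: C_1 → C_0 maps an edge to its endpoints' difference, ∂[p,q] = q − p. For instance
  ∂[1,4] = [4] − [1].
The 5×6 boundary matrix has rank 4 and Smith normal form diag(1,1,1,1).

Now H_k = ker ∂_k / im ∂_{k+1}, so:

  H_0: rank C_0 − rank ∂_1 = 5 − 4 = 1, and the invariant factors of ∂_1 are all 1, so H_0 ≅ Z.

(K is a triangulation of a wedge of 2 circles.)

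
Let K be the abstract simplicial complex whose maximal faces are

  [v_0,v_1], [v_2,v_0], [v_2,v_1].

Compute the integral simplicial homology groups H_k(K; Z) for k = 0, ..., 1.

Order the vertices as v_0 < v_1 < v_2. Listing each simplex with vertices in this order, K has dimension 1 with simplices:

  0-simplices (3): [v_0], [v_1], [v_2]
  1-simplices (3): [v_0,v_1], [v_0,v_2], [v_1,v_2]

Hence C_0 ≅ Z^3, C_1 ≅ Z^3.

Boundary ∂_1: C_1 → C_0 maps an edge to its endpoints' difference, ∂[p,q] = q − p. For instance
  ∂[v_0,v_2] = [v_2] − [v_0].
The 3×3 boundary matrix has rank 2 and Smith normal form diag(1,1).

Reading off H_k = ker ∂_k / im ∂_{k+1}:

  H_0: rank C_0 − rank ∂_1 = 3 − 2 = 1, and the invariant factors of ∂_1 are all 1, so H_0 = Z.
  H_1: rank ker ∂_1 − rank ∂_2 = (3 − 2) − 0 = 1, and there is no ∂_2, so H_1 = Z.

As a check, the Euler characteristic is 3 − 3 = 0, which agrees with 1 − 1 = 0.

H_0 = Z,  H_1 = Z.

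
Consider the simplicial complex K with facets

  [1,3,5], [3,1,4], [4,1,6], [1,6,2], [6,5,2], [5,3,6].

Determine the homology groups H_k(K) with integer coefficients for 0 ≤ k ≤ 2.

H_0 ≅ Z,  H_1 ≅ Z,  H_2 = 0.

Fix the vertex order 1 < 2 < 3 < 4 < 5 < 6 and write every simplex with vertices in increasing order. Then dim K = 2 and the simplices of K are:

  0-simplices (6): [1], [2], [3], [4], [5], [6]
  1-simplices (12): [1,2], [1,3], [1,4], [1,5], [1,6], [2,5], [2,6], [3,4], [3,5], [3,6], [4,6], [5,6]
  2-simplices (6): [1,2,6], [1,3,4], [1,3,5], [1,4,6], [2,5,6], [3,5,6]

giving chain groups C_0 ≅ Z^6, C_1 ≅ Z^12, C_2 ≅ Z^6.

Boundary ∂_1: C_1 → C_0 maps an edge to its endpoints' difference, ∂[p,q] = q − p. For instance
  ∂[2,6] = [6] − [2].
The 6×12 boundary matrix has rank 5 and Smith normal form diag(1,1,1,1,1).

Boundary ∂_2: C_2 → C_1 maps a triangle to the signed sum of its edges. For instance
  ∂[1,4,6] = [4,6] − [1,6] + [1,4],
  ∂[1,2,6] = [2,6] − [1,6] + [1,2].
The resulting 12×6 matrix has rank 6, and its Smith normal form has invariant factors (1,1,1,1,1,1).

From H_k ≅ ker(∂_k) / im(∂_{k+1}) we obtain:

  H_0: rank C_0 − rank ∂_1 = 6 − 5 = 1, and the invariant factors of ∂_1 are all 1, so H_0 = Z.
  H_1: rank ker ∂_1 − rank ∂_2 = (12 − 5) − 6 = 1, and the invariant factors of ∂_2 are all 1, so H_1 = Z.
  H_2: rank ker ∂_2 − rank ∂_3 = (6 − 6) − 0 = 0, and there is no ∂_3, so H_2 = 0.

As a check, the Euler characteristic is 6 − 12 + 6 = 0, which agrees with 1 − 1 + 0 = 0.
(K is a triangulation of the cylinder S^1 x I.)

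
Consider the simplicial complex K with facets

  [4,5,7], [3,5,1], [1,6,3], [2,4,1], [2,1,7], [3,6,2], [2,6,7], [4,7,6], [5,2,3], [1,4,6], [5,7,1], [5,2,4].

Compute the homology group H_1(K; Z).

H_1 ≅ Z/2.

Take the total order 1 < 2 < 3 < 4 < 5 < 6 < 7 on the vertex set. Then K (dimension 2) consists of the simplices:

  0-simplices (7): [1], [2], [3], [4], [5], [6], [7]
  1-simplices (18): [1,2], [1,3], [1,4], [1,5], [1,6], [1,7], [2,3], [2,4], [2,5], [2,6], [2,7], [3,5], [3,6], [4,5], [4,6], [4,7], [5,7], [6,7]
  2-simplices (12): [1,2,4], [1,2,7], [1,3,5], [1,3,6], [1,4,6], [1,5,7], [2,3,5], [2,3,6], [2,4,5], [2,6,7], [4,5,7], [4,6,7]

Hence C_0 ≅ Z^7, C_1 ≅ Z^18, C_2 ≅ Z^12.

The boundary map ∂_1: C_1 → C_0 maps an edge to its endpoints' difference, ∂[p,q] = q − p. For instance
  ∂[1,6] = [6] − [1].
As a 7×18 matrix over Z this has rank 6, with invariant factors (1,1,1,1,1,1).

Boundary ∂_2: C_2 → C_1 maps a triangle to the signed sum of its edges. For instance
  ∂[2,4,5] = [4,5] − [2,5] + [2,4],
  ∂[1,3,6] = [3,6] − [1,6] + [1,3].
As a 18×12 matrix over Z this has rank 12, with invariant factors (1,1,1,1,1,1,1,1,1,1,1,2).

Now H_k = ker ∂_k / im ∂_{k+1}, so:

  H_1: rank ker ∂_1 − rank ∂_2 = (18 − 6) − 12 = 0, and ∂_2 has invariant factor 2 > 1, so H_1 = Z/2.

(K is a triangulation of the real projective plane RP^2.)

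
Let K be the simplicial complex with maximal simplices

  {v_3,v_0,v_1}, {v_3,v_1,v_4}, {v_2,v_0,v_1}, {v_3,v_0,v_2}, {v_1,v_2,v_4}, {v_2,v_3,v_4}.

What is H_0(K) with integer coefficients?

H_0 = Z.

Take the total order v_0 < v_1 < v_2 < v_3 < v_4 on the vertex set. Then K (dimension 2) consists of the simplices:

  0-simplices (5): [v_0], [v_1], [v_2], [v_3], [v_4]
  1-simplices (9): [v_0,v_1], [v_0,v_2], [v_0,v_3], [v_1,v_2], [v_1,v_3], [v_1,v_4], [v_2,v_3], [v_2,v_4], [v_3,v_4]
  2-simplices (6): [v_0,v_1,v_2], [v_0,v_1,v_3], [v_0,v_2,v_3], [v_1,v_2,v_4], [v_1,v_3,v_4], [v_2,v_3,v_4]

giving chain groups C_0 ≅ Z^5, C_1 ≅ Z^9, C_2 ≅ Z^6.

∂_1: C_1 → C_0 sends each edge [p,q] (with p < q) to q − p. For instance
  ∂[v_0,v_2] = [v_2] − [v_0].
As a 5×9 matrix over Z this has rank 4, with invariant factors (1,1,1,1).

∂_2: C_2 → C_1 maps a triangle to the signed sum of its edges. For instance
  ∂[v_0,v_2,v_3] = [v_2,v_3] − [v_0,v_3] + [v_0,v_2],
  ∂[v_1,v_2,v_4] = [v_2,v_4] − [v_1,v_4] + [v_1,v_2].
The resulting 9×6 matrix has rank 5, and its Smith normal form has invariant factors (1,1,1,1,1).

From H_k ≅ ker(∂_k) / im(∂_{k+1}) we obtain:

  H_0: rank C_0 − rank ∂_1 = 5 − 4 = 1, and the invariant factors of ∂_1 are all 1, so H_0 = Z.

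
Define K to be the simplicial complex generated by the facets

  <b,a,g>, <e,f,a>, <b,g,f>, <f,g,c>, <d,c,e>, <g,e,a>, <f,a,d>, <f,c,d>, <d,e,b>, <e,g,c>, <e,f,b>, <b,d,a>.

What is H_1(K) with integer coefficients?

H_1 ≅ Z/2.

Take the total order a < b < c < d < e < f < g on the vertex set. Then K (dimension 2) consists of the simplices:

  0-simplices (7): a, b, c, d, e, f, g
  1-simplices (18): ab, ad, ae, af, ag, bd, be, bf, bg, cd, ce, cf, cg, de, df, ef, eg, fg
  2-simplices (12): abd, abg, adf, aef, aeg, bde, bef, bfg, cde, cdf, ceg, cfg

giving chain groups C_0 ≅ Z^7, C_1 ≅ Z^18, C_2 ≅ Z^12.

Boundary ∂_1: C_1 → C_0 sends each edge [p,q] (with p < q) to q − p. For instance
  ∂ag = g − a.
This gives a 7×18 integer matrix of rank 6; reducing to Smith normal form yields diagonal entries (1,1,1,1,1,1).

∂_2: C_2 → C_1 sends each 2-simplex [p,q,r] to [q,r] − [p,r] + [p,q]. For instance
  ∂bfg = fg − bg + bf,
  ∂ceg = eg − cg + ce.
As a 18×12 matrix over Z this has rank 12, with invariant factors (1,1,1,1,1,1,1,1,1,1,1,2).

From H_k ≅ ker(∂_k) / im(∂_{k+1}) we obtain:

  H_1: rank ker ∂_1 − rank ∂_2 = (18 − 6) − 12 = 0, and ∂_2 has invariant factor 2 > 1, so H_1 ≅ Z/2.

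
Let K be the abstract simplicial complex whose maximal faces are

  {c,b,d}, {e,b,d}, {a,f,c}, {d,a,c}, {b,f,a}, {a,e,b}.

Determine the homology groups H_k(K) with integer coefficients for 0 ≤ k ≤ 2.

H_0 ≅ Z,  H_1 ≅ Z,  H_2 = 0.

Order the vertices as a < b < c < d < e < f. Listing each simplex with vertices in this order, K has dimension 2 with simplices:

  0-simplices (6): a, b, c, d, e, f
  1-simplices (12): ab, ac, ad, ae, af, bc, bd, be, bf, cd, cf, de
  2-simplices (6): abe, abf, acd, acf, bcd, bde

Hence C_0 ≅ Z^6, C_1 ≅ Z^12, C_2 ≅ Z^6.

Boundary ∂_1: C_1 → C_0 sends each edge [p,q] (with p < q) to q − p.
As a 6×12 matrix over Z this has rank 5, with invariant factors (1,1,1,1,1).

The boundary map ∂_2: C_2 → C_1 sends each 2-simplex [p,q,r] to [q,r] − [p,r] + [p,q]. For instance
  ∂bcd = cd − bd + bc,
  ∂bde = de − be + bd.
The resulting 12×6 matrix has rank 6, and its Smith normal form has invariant factors (1,1,1,1,1,1).

Now H_k = ker ∂_k / im ∂_{k+1}, so:

  H_0: rank C_0 − rank ∂_1 = 6 − 5 = 1, and the invariant factors of ∂_1 are all 1, so H_0 = Z.
  H_1: rank ker ∂_1 − rank ∂_2 = (12 − 5) − 6 = 1, and the invariant factors of ∂_2 are all 1, so H_1 = Z.
  H_2: rank ker ∂_2 − rank ∂_3 = (6 − 6) − 0 = 0, and there is no ∂_3, so H_2 = 0.

As a check, the Euler characteristic is 6 − 12 + 6 = 0, which agrees with 1 − 1 + 0 = 0.
(K is a triangulation of the cylinder S^1 x I.)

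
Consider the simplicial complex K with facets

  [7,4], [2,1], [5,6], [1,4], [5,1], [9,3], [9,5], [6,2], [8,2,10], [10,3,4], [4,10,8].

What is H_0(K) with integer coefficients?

Order the vertices as 1 < 2 < 3 < 4 < 5 < 6 < 7 < 8 < 9 < 10. Listing each simplex with vertices in this order, K has dimension 2 with simplices:

  0-simplices (10): [1], [2], [3], [4], [5], [6], [7], [8], [9], [10]
  1-simplices (15): [1,2], [1,4], [1,5], [2,6], [2,8], [2,10], [3,4], [3,9], [3,10], [4,7], [4,8], [4,10], [5,6], [5,9], [8,10]
  2-simplices (3): [2,8,10], [3,4,10], [4,8,10]

so the chain groups are C_0 ≅ Z^10, C_1 ≅ Z^15, C_2 ≅ Z^3.

∂_1: C_1 → C_0 is given by ∂[p,q] = [q] − [p]. For instance
  ∂[4,7] = [7] − [4].
As a 10×15 matrix over Z this has rank 9, with invariant factors (1,1,1,1,1,1,1,1,1).

The boundary map ∂_2: C_2 → C_1 maps a triangle to the signed sum of its edges. For instance
  ∂[4,8,10] = [8,10] − [4,10] + [4,8],
  ∂[3,4,10] = [4,10] − [3,10] + [3,4].
The resulting 15×3 matrix has rank 3, and its Smith normal form has invariant factors (1,1,1).

Computing H_k = (kernel of ∂_k) / (image of ∂_{k+1}):

  H_0: rank C_0 − rank ∂_1 = 10 − 9 = 1, and the invariant factors of ∂_1 are all 1, so H_0 = Z.

H_0 ≅ Z.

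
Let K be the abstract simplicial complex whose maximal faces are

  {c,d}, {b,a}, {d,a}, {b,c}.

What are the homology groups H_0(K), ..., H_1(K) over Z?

H_0 = Z,  H_1 = Z.

Order the vertices as a < b < c < d. Listing each simplex with vertices in this order, K has dimension 1 with simplices:

  0-simplices (4): a, b, c, d
  1-simplices (4): ab, ad, bc, cd

giving chain groups C_0 ≅ Z^4, C_1 ≅ Z^4.

∂_1: C_1 → C_0 is given by ∂[p,q] = [q] − [p]. For instance
  ∂cd = d − c.
As a 4×4 matrix over Z this has rank 3, with invariant factors (1,1,1).

Now H_k = ker ∂_k / im ∂_{k+1}, so:

  H_0: rank C_0 − rank ∂_1 = 4 − 3 = 1, and the invariant factors of ∂_1 are all 1, so H_0 ≅ Z.
  H_1: rank ker ∂_1 − rank ∂_2 = (4 − 3) − 0 = 1, and there is no ∂_2, so H_1 ≅ Z.

As a check, the Euler characteristic is 4 − 4 = 0, which agrees with 1 − 1 = 0.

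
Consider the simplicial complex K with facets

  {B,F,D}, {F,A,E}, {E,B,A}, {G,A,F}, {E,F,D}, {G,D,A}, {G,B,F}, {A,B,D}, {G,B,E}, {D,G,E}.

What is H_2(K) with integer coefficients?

Order the vertices as A < B < D < E < F < G. Listing each simplex with vertices in this order, K has dimension 2 with simplices:

  0-simplices (6): A, B, D, E, F, G
  1-simplices (15): AB, AD, AE, AF, AG, BD, BE, BF, BG, DE, DF, DG, EF, EG, FG
  2-simplices (10): ABD, ABE, ADG, AEF, AFG, BDF, BEG, BFG, DEF, DEG

Hence C_0 ≅ Z^6, C_1 ≅ Z^15, C_2 ≅ Z^10.

The boundary map ∂_1: C_1 → C_0 is given by ∂[p,q] = [q] − [p]. For instance
  ∂AE = E − A.
The resulting 6×15 matrix has rank 5, and its Smith normal form has invariant factors (1,1,1,1,1).

The boundary map ∂_2: C_2 → C_1 sends each 2-simplex [p,q,r] to [q,r] − [p,r] + [p,q]. For instance
  ∂AFG = FG − AG + AF,
  ∂ABE = BE − AE + AB.
As a 15×10 matrix over Z this has rank 10, with invariant factors (1,1,1,1,1,1,1,1,1,2).

Now H_k = ker ∂_k / im ∂_{k+1}, so:

  H_2: rank ker ∂_2 − rank ∂_3 = (10 − 10) − 0 = 0, and there is no ∂_3, so H_2 ≅ 0.

H_2 ≅ 0.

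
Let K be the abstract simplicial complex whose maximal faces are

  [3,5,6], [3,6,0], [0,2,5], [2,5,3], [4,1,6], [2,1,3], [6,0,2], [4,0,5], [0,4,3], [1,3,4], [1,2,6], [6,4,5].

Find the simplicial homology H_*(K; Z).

Take the total order 0 < 1 < 2 < 3 < 4 < 5 < 6 on the vertex set. Then K (dimension 2) consists of the simplices:

  0-simplices (7): [0], [1], [2], [3], [4], [5], [6]
  1-simplices (18): [0,2], [0,3], [0,4], [0,5], [0,6], [1,2], [1,3], [1,4], [1,6], [2,3], [2,5], [2,6], [3,4], [3,5], [3,6], [4,5], [4,6], [5,6]
  2-simplices (12): [0,2,5], [0,2,6], [0,3,4], [0,3,6], [0,4,5], [1,2,3], [1,2,6], [1,3,4], [1,4,6], [2,3,5], [3,5,6], [4,5,6]

giving chain groups C_0 ≅ Z^7, C_1 ≅ Z^18, C_2 ≅ Z^12.

The boundary map ∂_1: C_1 → C_0 is given by ∂[p,q] = [q] − [p]. For instance
  ∂[3,4] = [4] − [3].
The resulting 7×18 matrix has rank 6, and its Smith normal form has invariant factors (1,1,1,1,1,1).

Boundary ∂_2: C_2 → C_1 maps a triangle to the signed sum of its edges. For instance
  ∂[3,5,6] = [5,6] − [3,6] + [3,5],
  ∂[1,2,6] = [2,6] − [1,6] + [1,2].
As a 18×12 matrix over Z this has rank 12, with invariant factors (1,1,1,1,1,1,1,1,1,1,1,2).

From H_k ≅ ker(∂_k) / im(∂_{k+1}) we obtain:

  H_0: rank C_0 − rank ∂_1 = 7 − 6 = 1, and the invariant factors of ∂_1 are all 1, so H_0 = Z.
  H_1: rank ker ∂_1 − rank ∂_2 = (18 − 6) − 12 = 0, and ∂_2 has invariant factor 2 > 1, so H_1 = Z/2Z.
  H_2: rank ker ∂_2 − rank ∂_3 = (12 − 12) − 0 = 0, and there is no ∂_3, so H_2 = 0.

As a check, the Euler characteristic is 7 − 18 + 12 = 1, which agrees with 1 − 0 + 0 = 1.

H_0 = Z,  H_1 = Z/2Z,  H_2 = 0.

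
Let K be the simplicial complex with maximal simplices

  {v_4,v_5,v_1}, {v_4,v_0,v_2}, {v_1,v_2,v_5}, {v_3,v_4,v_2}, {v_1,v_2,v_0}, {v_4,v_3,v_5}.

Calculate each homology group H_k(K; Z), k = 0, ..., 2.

Fix the vertex order v_0 < v_1 < v_2 < v_3 < v_4 < v_5 and write every simplex with vertices in increasing order. Then dim K = 2 and the simplices of K are:

  0-simplices (6): [v_0], [v_1], [v_2], [v_3], [v_4], [v_5]
  1-simplices (12): [v_0,v_1], [v_0,v_2], [v_0,v_4], [v_1,v_2], [v_1,v_4], [v_1,v_5], [v_2,v_3], [v_2,v_4], [v_2,v_5], [v_3,v_4], [v_3,v_5], [v_4,v_5]
  2-simplices (6): [v_0,v_1,v_2], [v_0,v_2,v_4], [v_1,v_2,v_5], [v_1,v_4,v_5], [v_2,v_3,v_4], [v_3,v_4,v_5]

giving chain groups C_0 ≅ Z^6, C_1 ≅ Z^12, C_2 ≅ Z^6.

Boundary ∂_1: C_1 → C_0 sends each edge [p,q] (with p < q) to q − p. For instance
  ∂[v_1,v_2] = [v_2] − [v_1].
As a 6×12 matrix over Z this has rank 5, with invariant factors (1,1,1,1,1).

∂_2: C_2 → C_1 acts by ∂[p,q,r] = [q,r] − [p,r] + [p,q]. For instance
  ∂[v_0,v_1,v_2] = [v_1,v_2] − [v_0,v_2] + [v_0,v_1],
  ∂[v_0,v_2,v_4] = [v_2,v_4] − [v_0,v_4] + [v_0,v_2].
As a 12×6 matrix over Z this has rank 6, with invariant factors (1,1,1,1,1,1).

Computing H_k = (kernel of ∂_k) / (image of ∂_{k+1}):

  H_0: rank C_0 − rank ∂_1 = 6 − 5 = 1, and the invariant factors of ∂_1 are all 1, so H_0 ≅ Z.
  H_1: rank ker ∂_1 − rank ∂_2 = (12 − 5) − 6 = 1, and the invariant factors of ∂_2 are all 1, so H_1 ≅ Z.
  H_2: rank ker ∂_2 − rank ∂_3 = (6 − 6) − 0 = 0, and there is no ∂_3, so H_2 ≅ 0.

As a check, the Euler characteristic is 6 − 12 + 6 = 0, which agrees with 1 − 1 + 0 = 0.

H_0 = Z,  H_1 = Z,  H_2 = 0.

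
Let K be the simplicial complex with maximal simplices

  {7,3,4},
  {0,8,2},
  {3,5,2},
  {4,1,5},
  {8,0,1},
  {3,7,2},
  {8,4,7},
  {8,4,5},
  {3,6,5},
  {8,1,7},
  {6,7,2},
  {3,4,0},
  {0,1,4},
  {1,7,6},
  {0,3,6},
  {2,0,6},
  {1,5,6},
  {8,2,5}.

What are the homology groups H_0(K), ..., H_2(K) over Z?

H_0 ≅ Z,  H_1 ≅ Z ⊕ Z/2Z,  H_2 = 0.

Order the vertices as 0 < 1 < 2 < 3 < 4 < 5 < 6 < 7 < 8. Listing each simplex with vertices in this order, K has dimension 2 with simplices:

  0-simplices (9): [0], [1], [2], [3], [4], [5], [6], [7], [8]
  1-simplices (27): (27 of them)
  2-simplices (18): [0,1,4], [0,1,8], [0,2,6], [0,2,8], [0,3,4], [0,3,6], [1,4,5], [1,5,6], [1,6,7], [1,7,8], [2,3,5], [2,3,7], [2,5,8], [2,6,7], [3,4,7], [3,5,6], [4,5,8], [4,7,8]

giving chain groups C_0 ≅ Z^9, C_1 ≅ Z^27, C_2 ≅ Z^18.

Boundary ∂_1: C_1 → C_0 sends each edge [p,q] (with p < q) to q − p.
The resulting 9×27 matrix has rank 8, and its Smith normal form has invariant factors (1,1,1,1,1,1,1,1).

∂_2: C_2 → C_1 sends each 2-simplex [p,q,r] to [q,r] − [p,r] + [p,q]. For instance
  ∂[0,3,4] = [3,4] − [0,4] + [0,3],
  ∂[4,5,8] = [5,8] − [4,8] + [4,5].
As a 27×18 matrix over Z this has rank 18, with invariant factors (1,1,1,1,1,1,1,1,1,1,1,1,1,1,1,1,1,2).

Computing H_k = (kernel of ∂_k) / (image of ∂_{k+1}):

  H_0: rank C_0 − rank ∂_1 = 9 − 8 = 1, and the invariant factors of ∂_1 are all 1, so H_0 = Z.
  H_1: rank ker ∂_1 − rank ∂_2 = (27 − 8) − 18 = 1, and ∂_2 has invariant factor 2 > 1, so H_1 = Z ⊕ Z/2Z.
  H_2: rank ker ∂_2 − rank ∂_3 = (18 − 18) − 0 = 0, and there is no ∂_3, so H_2 = 0.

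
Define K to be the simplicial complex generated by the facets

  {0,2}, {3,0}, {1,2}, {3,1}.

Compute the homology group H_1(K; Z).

H_1 ≅ Z.

Take the total order 0 < 1 < 2 < 3 on the vertex set. Then K (dimension 1) consists of the simplices:

  0-simplices (4): [0], [1], [2], [3]
  1-simplices (4): [0,2], [0,3], [1,2], [1,3]

Hence C_0 ≅ Z^4, C_1 ≅ Z^4.

The boundary map ∂_1: C_1 → C_0 sends each edge [p,q] (with p < q) to q − p. For instance
  ∂[1,3] = [3] − [1].
The resulting 4×4 matrix has rank 3, and its Smith normal form has invariant factors (1,1,1).

Now H_k = ker ∂_k / im ∂_{k+1}, so:

  H_1: rank ker ∂_1 − rank ∂_2 = (4 − 3) − 0 = 1, and there is no ∂_2, so H_1 = Z.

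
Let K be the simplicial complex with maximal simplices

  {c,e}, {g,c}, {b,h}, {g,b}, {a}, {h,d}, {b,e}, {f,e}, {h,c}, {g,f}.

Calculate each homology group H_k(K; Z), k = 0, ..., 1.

H_0 ≅ Z^2,  H_1 ≅ Z^3.

Fix the vertex order a < b < c < d < e < f < g < h and write every simplex with vertices in increasing order. Then dim K = 1 and the simplices of K are:

  0-simplices (8): a, b, c, d, e, f, g, h
  1-simplices (9): be, bg, bh, ce, cg, ch, dh, ef, fg

so the chain groups are C_0 ≅ Z^8, C_1 ≅ Z^9.

Boundary ∂_1: C_1 → C_0 is given by ∂[p,q] = [q] − [p].
The 8×9 boundary matrix has rank 6 and Smith normal form diag(1,1,1,1,1,1).

Reading off H_k = ker ∂_k / im ∂_{k+1}:

  H_0: rank C_0 − rank ∂_1 = 8 − 6 = 2, and the invariant factors of ∂_1 are all 1, so H_0 = Z^2.
  H_1: rank ker ∂_1 − rank ∂_2 = (9 − 6) − 0 = 3, and there is no ∂_2, so H_1 = Z^3.

As a check, the Euler characteristic is 8 − 9 = -1, which agrees with 2 − 3 = -1.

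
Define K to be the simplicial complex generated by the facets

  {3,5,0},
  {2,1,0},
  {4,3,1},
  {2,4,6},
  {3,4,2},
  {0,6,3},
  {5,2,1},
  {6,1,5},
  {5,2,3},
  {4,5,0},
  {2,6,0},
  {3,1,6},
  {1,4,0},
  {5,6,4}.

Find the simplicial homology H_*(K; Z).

H_0 ≅ Z,  H_1 ≅ Z^2,  H_2 ≅ Z.

K has 7 vertices, 21 edges, 14 triangles.
rank ∂_0 = 0, rank ∂_1 = 6 ⇒ b_0 = 7 − 0 − 6 = 1; all invariant factors of ∂_1 are 1 so no torsion. So H_0 ≅ Z.
rank ∂_1 = 6, rank ∂_2 = 13 ⇒ b_1 = 21 − 6 − 13 = 2; all invariant factors of ∂_2 are 1 so no torsion. So H_1 ≅ Z^2.
rank ∂_2 = 13, rank ∂_3 = 0 ⇒ b_2 = 14 − 13 − 0 = 1. So H_2 ≅ Z.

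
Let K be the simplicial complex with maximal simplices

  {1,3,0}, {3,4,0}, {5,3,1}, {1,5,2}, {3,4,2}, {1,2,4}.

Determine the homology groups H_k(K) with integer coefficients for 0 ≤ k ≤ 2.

H_0 = Z,  H_1 = Z,  H_2 = 0.

Order the vertices as 0 < 1 < 2 < 3 < 4 < 5. Listing each simplex with vertices in this order, K has dimension 2 with simplices:

  0-simplices (6): [0], [1], [2], [3], [4], [5]
  1-simplices (12): [0,1], [0,3], [0,4], [1,2], [1,3], [1,4], [1,5], [2,3], [2,4], [2,5], [3,4], [3,5]
  2-simplices (6): [0,1,3], [0,3,4], [1,2,4], [1,2,5], [1,3,5], [2,3,4]

giving chain groups C_0 ≅ Z^6, C_1 ≅ Z^12, C_2 ≅ Z^6.

∂_1: C_1 → C_0 sends each edge [p,q] (with p < q) to q − p. For instance
  ∂[3,5] = [5] − [3].
The 6×12 boundary matrix has rank 5 and Smith normal form diag(1,1,1,1,1).

∂_2: C_2 → C_1 sends each 2-simplex [p,q,r] to [q,r] − [p,r] + [p,q]. For instance
  ∂[0,3,4] = [3,4] − [0,4] + [0,3],
  ∂[1,2,5] = [2,5] − [1,5] + [1,2].
This gives a 12×6 integer matrix of rank 6; reducing to Smith normal form yields diagonal entries (1,1,1,1,1,1).

From H_k ≅ ker(∂_k) / im(∂_{k+1}) we obtain:

  H_0: rank C_0 − rank ∂_1 = 6 − 5 = 1, and the invariant factors of ∂_1 are all 1, so H_0 ≅ Z.
  H_1: rank ker ∂_1 − rank ∂_2 = (12 − 5) − 6 = 1, and the invariant factors of ∂_2 are all 1, so H_1 ≅ Z.
  H_2: rank ker ∂_2 − rank ∂_3 = (6 − 6) − 0 = 0, and there is no ∂_3, so H_2 ≅ 0.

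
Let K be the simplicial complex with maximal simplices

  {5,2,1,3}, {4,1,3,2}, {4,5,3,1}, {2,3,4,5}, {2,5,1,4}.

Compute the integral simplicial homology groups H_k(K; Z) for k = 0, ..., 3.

Take the total order 1 < 2 < 3 < 4 < 5 on the vertex set. Then K (dimension 3) consists of the simplices:

  0-simplices (5): [1], [2], [3], [4], [5]
  1-simplices (10): [1,2], [1,3], [1,4], [1,5], [2,3], [2,4], [2,5], [3,4], [3,5], [4,5]
  2-simplices (10): [1,2,3], [1,2,4], [1,2,5], [1,3,4], [1,3,5], [1,4,5], [2,3,4], [2,3,5], [2,4,5], [3,4,5]
  3-simplices (5): [1,2,3,4], [1,2,3,5], [1,2,4,5], [1,3,4,5], [2,3,4,5]

so the chain groups are C_0 ≅ Z^5, C_1 ≅ Z^10, C_2 ≅ Z^10, C_3 ≅ Z^5.

The boundary map ∂_1: C_1 → C_0 maps an edge to its endpoints' difference, ∂[p,q] = q − p.
As a 5×10 matrix over Z this has rank 4, with invariant factors (1,1,1,1).

The boundary map ∂_2: C_2 → C_1 sends each 2-simplex [p,q,r] to [q,r] − [p,r] + [p,q]. For instance
  ∂[1,2,5] = [2,5] − [1,5] + [1,2],
  ∂[1,3,4] = [3,4] − [1,4] + [1,3].
As a 10×10 matrix over Z this has rank 6, with invariant factors (1,1,1,1,1,1).

Boundary ∂_3: C_3 → C_2 sends each 3-simplex σ to the alternating sum Σ_i (−1)^i (σ with its i-th vertex removed). For instance
  ∂[2,3,4,5] = [3,4,5] − [2,4,5] + [2,3,5] − [2,3,4],
  ∂[1,2,3,4] = [2,3,4] − [1,3,4] + [1,2,4] − [1,2,3].
The 10×5 boundary matrix has rank 4 and Smith normal form diag(1,1,1,1).

Reading off H_k = ker ∂_k / im ∂_{k+1}:

  H_0: rank C_0 − rank ∂_1 = 5 − 4 = 1, and the invariant factors of ∂_1 are all 1, so H_0 = Z.
  H_1: rank ker ∂_1 − rank ∂_2 = (10 − 4) − 6 = 0, and the invariant factors of ∂_2 are all 1, so H_1 = 0.
  H_2: rank ker ∂_2 − rank ∂_3 = (10 − 6) − 4 = 0, and the invariant factors of ∂_3 are all 1, so H_2 = 0.
  H_3: rank ker ∂_3 − rank ∂_4 = (5 − 4) − 0 = 1, and there is no ∂_4, so H_3 = Z.

As a check, the Euler characteristic is 5 − 10 + 10 − 5 = 0, which agrees with 1 − 0 + 0 − 1 = 0.
(K is a triangulation of the 3-sphere S^3.)

H_0 ≅ Z,  H_1 = 0,  H_2 = 0,  H_3 ≅ Z.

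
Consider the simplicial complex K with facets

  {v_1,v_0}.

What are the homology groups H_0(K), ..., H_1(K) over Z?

H_0 = Z,  H_1 = 0.

K has 2 vertices, 1 edge.
rank ∂_0 = 0, rank ∂_1 = 1 ⇒ b_0 = 2 − 0 − 1 = 1; all invariant factors of ∂_1 are 1 so no torsion. So H_0 = Z.
rank ∂_1 = 1, rank ∂_2 = 0 ⇒ b_1 = 1 − 1 − 0 = 0. So H_1 = 0.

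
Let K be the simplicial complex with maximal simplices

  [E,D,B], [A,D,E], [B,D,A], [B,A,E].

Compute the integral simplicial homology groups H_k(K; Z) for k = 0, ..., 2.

H_0 = Z,  H_1 = 0,  H_2 = Z.

We work with the vertex ordering A < B < D < E. The simplices of K, each written with vertices in increasing order, are:

  0-simplices (4): A, B, D, E
  1-simplices (6): AB, AD, AE, BD, BE, DE
  2-simplices (4): ABD, ABE, ADE, BDE

giving chain groups C_0 ≅ Z^4, C_1 ≅ Z^6, C_2 ≅ Z^4.

Boundary ∂_1: C_1 → C_0 is given by ∂[p,q] = [q] − [p]. For instance
  ∂AB = B − A.
This gives a 4×6 integer matrix of rank 3; reducing to Smith normal form yields diagonal entries (1,1,1).

∂_2: C_2 → C_1 acts by ∂[p,q,r] = [q,r] − [p,r] + [p,q]. For instance
  ∂ADE = DE − AE + AD,
  ∂ABD = BD − AD + AB.
This gives a 6×4 integer matrix of rank 3; reducing to Smith normal form yields diagonal entries (1,1,1).

From H_k ≅ ker(∂_k) / im(∂_{k+1}) we obtain:

  H_0: rank C_0 − rank ∂_1 = 4 − 3 = 1, and the invariant factors of ∂_1 are all 1, so H_0 = Z.
  H_1: rank ker ∂_1 − rank ∂_2 = (6 − 3) − 3 = 0, and the invariant factors of ∂_2 are all 1, so H_1 = 0.
  H_2: rank ker ∂_2 − rank ∂_3 = (4 − 3) − 0 = 1, and there is no ∂_3, so H_2 = Z.

As a check, the Euler characteristic is 4 − 6 + 4 = 2, which agrees with 1 − 0 + 1 = 2.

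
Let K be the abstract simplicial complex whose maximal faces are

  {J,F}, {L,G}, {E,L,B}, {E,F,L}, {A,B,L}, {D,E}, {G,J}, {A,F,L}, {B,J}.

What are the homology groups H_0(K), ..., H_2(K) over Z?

H_0 ≅ Z,  H_1 ≅ Z^2,  H_2 = 0.

Take the total order A < B < D < E < F < G < J < L on the vertex set. Then K (dimension 2) consists of the simplices:

  0-simplices (8): A, B, D, E, F, G, J, L
  1-simplices (13): AB, AF, AL, BE, BJ, BL, DE, EF, EL, FJ, FL, GJ, GL
  2-simplices (4): ABL, AFL, BEL, EFL

Hence C_0 ≅ Z^8, C_1 ≅ Z^13, C_2 ≅ Z^4.

∂_1: C_1 → C_0 sends each edge [p,q] (with p < q) to q − p.
As a 8×13 matrix over Z this has rank 7, with invariant factors (1,1,1,1,1,1,1).

The boundary map ∂_2: C_2 → C_1 acts by ∂[p,q,r] = [q,r] − [p,r] + [p,q]. For instance
  ∂AFL = FL − AL + AF,
  ∂ABL = BL − AL + AB.
This gives a 13×4 integer matrix of rank 4; reducing to Smith normal form yields diagonal entries (1,1,1,1).

Now H_k = ker ∂_k / im ∂_{k+1}, so:

  H_0: rank C_0 − rank ∂_1 = 8 − 7 = 1, and the invariant factors of ∂_1 are all 1, so H_0 ≅ Z.
  H_1: rank ker ∂_1 − rank ∂_2 = (13 − 7) − 4 = 2, and the invariant factors of ∂_2 are all 1, so H_1 ≅ Z^2.
  H_2: rank ker ∂_2 − rank ∂_3 = (4 − 4) − 0 = 0, and there is no ∂_3, so H_2 ≅ 0.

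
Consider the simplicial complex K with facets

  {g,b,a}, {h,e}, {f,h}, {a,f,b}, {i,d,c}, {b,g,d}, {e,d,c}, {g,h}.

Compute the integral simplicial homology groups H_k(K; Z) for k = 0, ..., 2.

H_0 ≅ Z,  H_1 ≅ Z^2,  H_2 = 0.

Fix the vertex order a < b < c < d < e < f < g < h < i and write every simplex with vertices in increasing order. Then dim K = 2 and the simplices of K are:

  0-simplices (9): a, b, c, d, e, f, g, h, i
  1-simplices (15): ab, af, ag, bd, bf, bg, cd, ce, ci, de, dg, di, eh, fh, gh
  2-simplices (5): abf, abg, bdg, cde, cdi

so the chain groups are C_0 ≅ Z^9, C_1 ≅ Z^15, C_2 ≅ Z^5.

Boundary ∂_1: C_1 → C_0 maps an edge to its endpoints' difference, ∂[p,q] = q − p. For instance
  ∂di = i − d.
As a 9×15 matrix over Z this has rank 8, with invariant factors (1,1,1,1,1,1,1,1).

The boundary map ∂_2: C_2 → C_1 maps a triangle to the signed sum of its edges. For instance
  ∂cde = de − ce + cd,
  ∂abg = bg − ag + ab.
As a 15×5 matrix over Z this has rank 5, with invariant factors (1,1,1,1,1).

Now H_k = ker ∂_k / im ∂_{k+1}, so:

  H_0: rank C_0 − rank ∂_1 = 9 − 8 = 1, and the invariant factors of ∂_1 are all 1, so H_0 ≅ Z.
  H_1: rank ker ∂_1 − rank ∂_2 = (15 − 8) − 5 = 2, and the invariant factors of ∂_2 are all 1, so H_1 ≅ Z^2.
  H_2: rank ker ∂_2 − rank ∂_3 = (5 − 5) − 0 = 0, and there is no ∂_3, so H_2 ≅ 0.

As a check, the Euler characteristic is 9 − 15 + 5 = -1, which agrees with 1 − 2 + 0 = -1.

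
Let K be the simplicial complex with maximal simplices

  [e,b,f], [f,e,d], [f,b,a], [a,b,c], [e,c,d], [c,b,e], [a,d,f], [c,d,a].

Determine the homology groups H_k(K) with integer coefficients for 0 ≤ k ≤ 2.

H_0 ≅ Z,  H_1 = 0,  H_2 ≅ Z.

Take the total order a < b < c < d < e < f on the vertex set. Then K (dimension 2) consists of the simplices:

  0-simplices (6): a, b, c, d, e, f
  1-simplices (12): ab, ac, ad, af, bc, be, bf, cd, ce, de, df, ef
  2-simplices (8): abc, abf, acd, adf, bce, bef, cde, def

giving chain groups C_0 ≅ Z^6, C_1 ≅ Z^12, C_2 ≅ Z^8.

The boundary map ∂_1: C_1 → C_0 maps an edge to its endpoints' difference, ∂[p,q] = q − p.
The 6×12 boundary matrix has rank 5 and Smith normal form diag(1,1,1,1,1).

∂_2: C_2 → C_1 acts by ∂[p,q,r] = [q,r] − [p,r] + [p,q]. For instance
  ∂adf = df − af + ad,
  ∂bef = ef − bf + be.
This gives a 12×8 integer matrix of rank 7; reducing to Smith normal form yields diagonal entries (1,1,1,1,1,1,1).

Now H_k = ker ∂_k / im ∂_{k+1}, so:

  H_0: rank C_0 − rank ∂_1 = 6 − 5 = 1, and the invariant factors of ∂_1 are all 1, so H_0 ≅ Z.
  H_1: rank ker ∂_1 − rank ∂_2 = (12 − 5) − 7 = 0, and the invariant factors of ∂_2 are all 1, so H_1 ≅ 0.
  H_2: rank ker ∂_2 − rank ∂_3 = (8 − 7) − 0 = 1, and there is no ∂_3, so H_2 ≅ Z.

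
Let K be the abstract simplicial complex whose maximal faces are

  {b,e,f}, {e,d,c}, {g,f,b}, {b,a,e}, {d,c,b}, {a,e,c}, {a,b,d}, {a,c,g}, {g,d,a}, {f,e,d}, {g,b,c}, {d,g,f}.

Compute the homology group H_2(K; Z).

Fix the vertex order a < b < c < d < e < f < g and write every simplex with vertices in increasing order. Then dim K = 2 and the simplices of K are:

  0-simplices (7): a, b, c, d, e, f, g
  1-simplices (18): ab, ac, ad, ae, ag, bc, bd, be, bf, bg, cd, ce, cg, de, df, dg, ef, fg
  2-simplices (12): abd, abe, ace, acg, adg, bcd, bcg, bef, bfg, cde, def, dfg

Hence C_0 ≅ Z^7, C_1 ≅ Z^18, C_2 ≅ Z^12.

The boundary map ∂_1: C_1 → C_0 sends each edge [p,q] (with p < q) to q − p.
The resulting 7×18 matrix has rank 6, and its Smith normal form has invariant factors (1,1,1,1,1,1).

∂_2: C_2 → C_1 acts by ∂[p,q,r] = [q,r] − [p,r] + [p,q]. For instance
  ∂bcd = cd − bd + bc,
  ∂cde = de − ce + cd.
As a 18×12 matrix over Z this has rank 12, with invariant factors (1,1,1,1,1,1,1,1,1,1,1,2).

From H_k ≅ ker(∂_k) / im(∂_{k+1}) we obtain:

  H_2: rank ker ∂_2 − rank ∂_3 = (12 − 12) − 0 = 0, and there is no ∂_3, so H_2 ≅ 0.

H_2 = 0.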